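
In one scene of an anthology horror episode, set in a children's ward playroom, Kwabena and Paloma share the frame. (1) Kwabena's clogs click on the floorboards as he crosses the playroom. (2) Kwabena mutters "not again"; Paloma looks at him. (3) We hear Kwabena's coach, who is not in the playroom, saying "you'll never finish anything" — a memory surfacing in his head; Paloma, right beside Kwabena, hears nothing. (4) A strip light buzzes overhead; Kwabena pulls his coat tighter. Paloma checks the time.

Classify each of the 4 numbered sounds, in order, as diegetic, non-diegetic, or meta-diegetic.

(1) it's the physical sound of Kwabena moving in the space → diegetic.
(2) Kwabena is a character speaking aloud in the scene → diegetic.
(3) a remembered line, private to Kwabena — not present in the room, not audible to Paloma → meta-diegetic.
(4) it's the actual ambient sound of the location → diegetic.

diegetic, diegetic, meta-diegetic, diegetic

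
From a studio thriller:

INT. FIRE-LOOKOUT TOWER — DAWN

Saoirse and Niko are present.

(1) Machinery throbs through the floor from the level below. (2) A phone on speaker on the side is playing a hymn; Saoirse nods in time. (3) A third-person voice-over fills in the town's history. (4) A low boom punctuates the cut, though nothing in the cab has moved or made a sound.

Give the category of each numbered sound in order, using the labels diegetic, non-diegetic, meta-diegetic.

Sound (1): it's the actual ambient sound of the location, so diegetic.
(2) a phone on speaker is a physical source in the scene and Saoirse reacts to it → diegetic.
Sound (3): the narrator exists outside the story world, addressing only the audience, so non-diegetic.
(4) an editorial stinger — it belongs to the cut, not the story world → non-diegetic.

diegetic, diegetic, non-diegetic, non-diegetic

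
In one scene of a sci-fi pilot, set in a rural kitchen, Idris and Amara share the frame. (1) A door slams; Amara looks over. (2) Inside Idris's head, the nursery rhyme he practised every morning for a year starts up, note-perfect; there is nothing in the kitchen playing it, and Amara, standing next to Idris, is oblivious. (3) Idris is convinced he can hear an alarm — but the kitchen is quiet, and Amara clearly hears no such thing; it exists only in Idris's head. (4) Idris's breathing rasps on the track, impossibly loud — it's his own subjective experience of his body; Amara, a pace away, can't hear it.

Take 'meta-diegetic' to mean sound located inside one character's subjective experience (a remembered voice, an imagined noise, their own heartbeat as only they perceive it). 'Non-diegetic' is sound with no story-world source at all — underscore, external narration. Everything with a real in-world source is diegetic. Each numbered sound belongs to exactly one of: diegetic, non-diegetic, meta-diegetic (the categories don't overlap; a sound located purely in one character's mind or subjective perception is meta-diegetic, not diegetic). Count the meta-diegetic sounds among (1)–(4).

3

(1) is diegetic: the sound comes from a door physically present in the location.
(2) the music is a memory playing inside Idris's mind alone; no real-world source, Amara can't hear it → meta-diegetic.
(3) subjective to Idris: the kitchen is silent and Amara hears nothing → meta-diegetic.
(4) point-of-audition from inside Idris's body; not a sound in the room → meta-diegetic.
So 3 of the 4 are meta-diegetic: (2), (3), (4).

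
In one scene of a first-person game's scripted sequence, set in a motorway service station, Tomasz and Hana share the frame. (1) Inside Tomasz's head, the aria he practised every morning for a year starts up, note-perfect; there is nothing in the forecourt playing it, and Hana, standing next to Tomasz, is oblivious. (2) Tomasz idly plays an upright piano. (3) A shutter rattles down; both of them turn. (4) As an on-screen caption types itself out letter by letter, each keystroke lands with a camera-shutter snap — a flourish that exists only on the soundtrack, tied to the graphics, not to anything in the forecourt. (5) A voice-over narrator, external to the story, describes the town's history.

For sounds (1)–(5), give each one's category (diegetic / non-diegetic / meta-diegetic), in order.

meta-diegetic, diegetic, diegetic, non-diegetic, non-diegetic

(1) the music is a memory playing inside Tomasz's mind alone; no real-world source, Hana can't hear it → meta-diegetic.
(2) Tomasz is producing the music live, in the story world → diegetic.
Sound (3): an in-world source (a shutter); characters could hear it, so diegetic.
Sound (4): the caption isn't part of the story world, so neither is the sound tied to it, so non-diegetic.
(5) external voice-over — not a character, not heard by anyone in the scene → non-diegetic.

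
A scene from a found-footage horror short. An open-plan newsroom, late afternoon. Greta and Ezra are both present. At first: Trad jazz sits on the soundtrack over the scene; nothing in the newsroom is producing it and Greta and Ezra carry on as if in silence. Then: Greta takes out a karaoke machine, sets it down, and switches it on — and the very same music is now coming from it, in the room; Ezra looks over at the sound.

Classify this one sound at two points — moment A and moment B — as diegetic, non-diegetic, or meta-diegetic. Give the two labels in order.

non-diegetic, diegetic

Moment A: no in-world source exists and no character can hear it — underscore → non-diegetic.
Moment B: a karaoke machine is now a real source in the story world and the characters hear it → diegetic.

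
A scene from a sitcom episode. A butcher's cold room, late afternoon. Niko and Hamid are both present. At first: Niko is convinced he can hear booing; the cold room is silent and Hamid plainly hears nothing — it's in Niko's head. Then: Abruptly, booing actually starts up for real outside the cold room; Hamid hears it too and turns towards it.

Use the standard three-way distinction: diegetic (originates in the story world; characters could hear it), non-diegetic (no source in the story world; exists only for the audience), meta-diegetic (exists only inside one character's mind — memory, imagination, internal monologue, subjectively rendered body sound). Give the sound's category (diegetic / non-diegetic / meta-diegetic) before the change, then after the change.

meta-diegetic, diegetic

Before the change: only Niko 'hears' it — imagined, in his mind → meta-diegetic.
After the change: now there's a real external source and Hamid hears it too — in the story world → diegetic.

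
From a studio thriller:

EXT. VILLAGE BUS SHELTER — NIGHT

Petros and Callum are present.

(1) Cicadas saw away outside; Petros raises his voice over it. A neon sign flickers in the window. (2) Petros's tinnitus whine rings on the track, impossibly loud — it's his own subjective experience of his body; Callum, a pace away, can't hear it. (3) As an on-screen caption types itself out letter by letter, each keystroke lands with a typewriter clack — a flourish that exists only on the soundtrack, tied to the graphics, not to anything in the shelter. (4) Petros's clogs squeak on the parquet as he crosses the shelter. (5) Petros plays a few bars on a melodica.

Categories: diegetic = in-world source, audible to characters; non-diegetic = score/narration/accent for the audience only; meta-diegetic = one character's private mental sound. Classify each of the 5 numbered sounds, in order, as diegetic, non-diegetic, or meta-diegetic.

(1) is diegetic: cicadas is part of the location's real environment.
(2) a subjective body sound — Petros's private perception, inaudible to Callum → meta-diegetic.
(3) the caption isn't part of the story world, so neither is the sound tied to it → non-diegetic.
Sound (4): Petros's footsteps are produced in the story world, so diegetic.
Sound (5): a character is playing a melodica on screen, so diegetic.

diegetic, meta-diegetic, non-diegetic, diegetic, diegetic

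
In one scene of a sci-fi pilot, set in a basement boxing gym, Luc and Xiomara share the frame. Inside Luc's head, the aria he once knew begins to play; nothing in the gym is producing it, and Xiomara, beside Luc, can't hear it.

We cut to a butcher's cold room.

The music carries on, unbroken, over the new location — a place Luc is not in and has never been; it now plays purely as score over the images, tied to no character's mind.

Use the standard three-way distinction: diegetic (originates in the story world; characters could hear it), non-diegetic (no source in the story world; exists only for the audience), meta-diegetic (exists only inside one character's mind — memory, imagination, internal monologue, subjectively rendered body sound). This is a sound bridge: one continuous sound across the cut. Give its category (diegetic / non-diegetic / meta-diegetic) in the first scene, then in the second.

meta-diegetic, non-diegetic

Scene one: the music exists only inside Luc's mind; Xiomara can't hear it → meta-diegetic.
Scene two: it's detached from Luc entirely and plays over unrelated images with no in-world source — conventional underscore → non-diegetic.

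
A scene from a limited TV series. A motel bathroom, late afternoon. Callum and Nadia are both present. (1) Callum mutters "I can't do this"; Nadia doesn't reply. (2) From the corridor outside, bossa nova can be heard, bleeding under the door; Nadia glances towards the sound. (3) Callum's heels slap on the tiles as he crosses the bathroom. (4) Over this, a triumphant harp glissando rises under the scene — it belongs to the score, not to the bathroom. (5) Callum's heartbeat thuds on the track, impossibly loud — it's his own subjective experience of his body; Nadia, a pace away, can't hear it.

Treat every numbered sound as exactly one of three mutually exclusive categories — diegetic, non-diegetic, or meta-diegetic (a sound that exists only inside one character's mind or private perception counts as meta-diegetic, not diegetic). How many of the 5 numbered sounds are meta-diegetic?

(1) is diegetic: Callum is a character speaking aloud in the scene.
(2) it's coming from the corridor outside — a location within the story world — and Nadia reacts → diegetic.
(3) a character's body making contact with the set — an in-world sound → diegetic.
(4) is non-diegetic: it has no source in the story world and no character can hear it — it's underscore.
Sound (5): a subjective body sound — Callum's private perception, inaudible to Nadia, so meta-diegetic.
So 1 of the 5 is meta-diegetic: (5).

1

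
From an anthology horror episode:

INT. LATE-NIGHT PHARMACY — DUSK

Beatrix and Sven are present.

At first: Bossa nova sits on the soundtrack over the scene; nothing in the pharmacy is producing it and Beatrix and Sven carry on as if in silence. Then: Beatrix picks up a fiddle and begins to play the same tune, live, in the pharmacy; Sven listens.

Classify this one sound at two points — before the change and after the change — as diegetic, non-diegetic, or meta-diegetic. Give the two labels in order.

Before the change: no in-world source exists and no character can hear it — underscore → non-diegetic.
After the change: a fiddle is now a real source in the story world and the characters hear it → diegetic.

non-diegetic, diegetic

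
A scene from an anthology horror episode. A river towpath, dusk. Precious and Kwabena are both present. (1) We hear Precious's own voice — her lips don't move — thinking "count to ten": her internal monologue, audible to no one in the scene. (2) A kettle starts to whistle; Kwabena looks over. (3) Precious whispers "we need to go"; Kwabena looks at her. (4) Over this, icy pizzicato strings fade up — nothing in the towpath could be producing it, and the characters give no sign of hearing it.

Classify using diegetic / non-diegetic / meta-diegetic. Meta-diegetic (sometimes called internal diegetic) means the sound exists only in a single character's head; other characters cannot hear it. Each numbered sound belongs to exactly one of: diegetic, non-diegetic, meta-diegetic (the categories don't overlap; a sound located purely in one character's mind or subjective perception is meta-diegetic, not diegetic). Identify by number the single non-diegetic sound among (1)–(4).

(1) internal monologue — inside Precious's mind, not spoken into the scene → meta-diegetic.
(2) the sound comes from a kettle physically present in the location → diegetic.
(3) is diegetic: on-screen dialogue — Precious speaks and Kwabena is there to hear.
(4) is non-diegetic: nothing in the towpath produces it and the characters don't hear it — pure soundtrack.
Only (4) is non-diegetic.

4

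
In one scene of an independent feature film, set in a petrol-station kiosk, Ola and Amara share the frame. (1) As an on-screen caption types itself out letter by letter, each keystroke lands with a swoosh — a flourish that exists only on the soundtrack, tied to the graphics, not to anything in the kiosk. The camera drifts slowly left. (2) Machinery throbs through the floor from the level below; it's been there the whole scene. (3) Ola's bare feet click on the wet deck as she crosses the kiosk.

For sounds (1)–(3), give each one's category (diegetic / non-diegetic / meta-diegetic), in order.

non-diegetic, diegetic, diegetic

(1) is non-diegetic: it accompanies on-screen graphics, not anything inside the story world.
(2) is diegetic: machinery is part of the location's real environment.
Sound (3): it's the physical sound of Ola moving in the space, so diegetic.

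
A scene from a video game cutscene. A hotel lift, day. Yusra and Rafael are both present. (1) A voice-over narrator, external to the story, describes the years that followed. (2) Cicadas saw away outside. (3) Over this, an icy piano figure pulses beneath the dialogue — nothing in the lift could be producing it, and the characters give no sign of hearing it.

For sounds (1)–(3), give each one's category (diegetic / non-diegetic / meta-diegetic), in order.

non-diegetic, diegetic, non-diegetic

(1) is non-diegetic: the narrator exists outside the story world, addressing only the audience.
(2) is diegetic: ambient/room sound belonging to the story's physical space.
(3) it has no source in the story world and no character can hear it — it's underscore → non-diegetic.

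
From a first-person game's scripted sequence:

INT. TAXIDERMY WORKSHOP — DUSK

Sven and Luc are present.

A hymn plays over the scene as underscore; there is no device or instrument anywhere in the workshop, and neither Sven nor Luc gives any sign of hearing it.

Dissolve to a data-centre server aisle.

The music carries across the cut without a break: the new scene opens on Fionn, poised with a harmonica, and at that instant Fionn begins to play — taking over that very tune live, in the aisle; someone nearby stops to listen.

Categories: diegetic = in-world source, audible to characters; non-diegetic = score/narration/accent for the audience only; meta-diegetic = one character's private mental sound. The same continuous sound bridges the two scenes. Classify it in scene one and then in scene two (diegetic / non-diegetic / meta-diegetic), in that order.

Scene one: there's no in-world source anywhere and no character hears it — underscore for the audience only → non-diegetic.
Scene two: from the moment Fionn starts playing, the tune is being performed on a harmonica inside the story world and another character hears it → diegetic.

non-diegetic, diegetic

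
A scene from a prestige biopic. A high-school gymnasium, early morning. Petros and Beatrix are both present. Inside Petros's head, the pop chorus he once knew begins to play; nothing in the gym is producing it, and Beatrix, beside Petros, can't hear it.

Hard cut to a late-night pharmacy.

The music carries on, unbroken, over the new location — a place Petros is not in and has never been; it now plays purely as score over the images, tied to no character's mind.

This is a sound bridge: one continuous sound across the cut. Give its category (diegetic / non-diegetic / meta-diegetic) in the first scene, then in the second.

Scene one: the music exists only inside Petros's mind; Beatrix can't hear it → meta-diegetic.
Scene two: it's detached from Petros entirely and plays over unrelated images with no in-world source — conventional underscore → non-diegetic.

meta-diegetic, non-diegetic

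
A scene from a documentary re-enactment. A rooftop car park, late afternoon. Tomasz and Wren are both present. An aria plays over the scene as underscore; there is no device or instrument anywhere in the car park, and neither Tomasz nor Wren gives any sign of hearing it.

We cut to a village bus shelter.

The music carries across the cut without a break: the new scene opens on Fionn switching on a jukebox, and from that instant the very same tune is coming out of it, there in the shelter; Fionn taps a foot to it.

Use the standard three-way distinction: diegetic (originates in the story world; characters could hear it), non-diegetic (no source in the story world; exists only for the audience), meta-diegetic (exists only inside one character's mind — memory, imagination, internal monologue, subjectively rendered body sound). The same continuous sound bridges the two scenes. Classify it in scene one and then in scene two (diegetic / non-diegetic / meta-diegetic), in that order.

non-diegetic, diegetic

Scene one: there's no in-world source anywhere and no character hears it — underscore for the audience only → non-diegetic.
Scene two: once Fionn turns on a jukebox, the music has a real source in the story world and Fionn reacts to it → diegetic.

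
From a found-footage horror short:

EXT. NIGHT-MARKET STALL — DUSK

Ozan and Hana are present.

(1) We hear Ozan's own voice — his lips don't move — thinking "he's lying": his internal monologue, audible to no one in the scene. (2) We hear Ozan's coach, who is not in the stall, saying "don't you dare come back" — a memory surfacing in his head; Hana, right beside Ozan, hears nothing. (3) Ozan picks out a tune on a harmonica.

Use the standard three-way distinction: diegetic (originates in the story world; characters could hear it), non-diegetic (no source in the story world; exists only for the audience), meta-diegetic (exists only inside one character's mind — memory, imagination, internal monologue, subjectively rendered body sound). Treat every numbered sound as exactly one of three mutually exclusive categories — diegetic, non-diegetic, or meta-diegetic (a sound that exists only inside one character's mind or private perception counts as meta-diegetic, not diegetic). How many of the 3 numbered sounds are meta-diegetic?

2

Sound (1): it's Ozan's unspoken thought, heard only by the audience via his subjectivity, so meta-diegetic.
Sound (2): it's Ozan's recollection rendered as sound; the other character can't hear it, so meta-diegetic.
(3) the instrument and the performer are both in the scene → diegetic.
Meta-diegetic: (1), (2) — that's 2.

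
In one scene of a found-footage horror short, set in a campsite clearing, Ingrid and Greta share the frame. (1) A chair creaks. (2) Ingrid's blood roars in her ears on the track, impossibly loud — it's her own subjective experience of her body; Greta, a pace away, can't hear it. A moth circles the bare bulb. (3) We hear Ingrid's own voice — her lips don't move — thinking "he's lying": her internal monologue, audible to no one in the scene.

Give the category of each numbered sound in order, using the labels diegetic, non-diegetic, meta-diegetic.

diegetic, meta-diegetic, meta-diegetic

(1) the sound comes from a chair physically present in the location → diegetic.
(2) point-of-audition from inside Ingrid's body; not a sound in the room → meta-diegetic.
(3) is meta-diegetic: internal monologue — inside Ingrid's mind, not spoken into the scene.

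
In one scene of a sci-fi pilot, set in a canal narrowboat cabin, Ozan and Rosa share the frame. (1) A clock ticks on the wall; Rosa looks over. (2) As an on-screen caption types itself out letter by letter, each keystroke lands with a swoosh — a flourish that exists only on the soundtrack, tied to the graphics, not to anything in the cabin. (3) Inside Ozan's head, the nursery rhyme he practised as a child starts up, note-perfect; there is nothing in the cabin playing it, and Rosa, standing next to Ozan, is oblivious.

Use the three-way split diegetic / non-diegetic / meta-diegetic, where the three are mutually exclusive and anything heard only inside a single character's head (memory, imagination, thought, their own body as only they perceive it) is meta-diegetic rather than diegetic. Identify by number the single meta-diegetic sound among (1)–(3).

(1) is diegetic: a clock is a real object/event in the scene's world.
Sound (2): it accompanies on-screen graphics, not anything inside the story world, so non-diegetic.
(3) the music is a memory playing inside Ozan's mind alone; no real-world source, Rosa can't hear it → meta-diegetic.
Only (3) is meta-diegetic.

3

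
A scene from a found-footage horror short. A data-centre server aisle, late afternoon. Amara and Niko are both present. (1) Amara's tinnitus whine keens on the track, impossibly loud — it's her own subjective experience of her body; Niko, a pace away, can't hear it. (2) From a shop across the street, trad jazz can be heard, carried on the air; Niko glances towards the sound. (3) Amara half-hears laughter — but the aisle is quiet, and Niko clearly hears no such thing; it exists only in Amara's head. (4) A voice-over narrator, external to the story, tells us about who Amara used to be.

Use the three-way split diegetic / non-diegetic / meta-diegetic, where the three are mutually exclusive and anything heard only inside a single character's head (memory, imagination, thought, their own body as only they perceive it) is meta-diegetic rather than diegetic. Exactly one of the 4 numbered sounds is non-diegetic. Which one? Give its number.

4

(1) a subjective body sound — Amara's private perception, inaudible to Niko → meta-diegetic.
(2) is diegetic: the music has an off-screen but real-world source and a character hears it.
Sound (3): the sound is imagined by Amara; nothing in the story world is producing it and Niko can't hear it, so meta-diegetic.
Sound (4): commentary laid over the scene from outside the fiction, so non-diegetic.
Only (4) is non-diegetic.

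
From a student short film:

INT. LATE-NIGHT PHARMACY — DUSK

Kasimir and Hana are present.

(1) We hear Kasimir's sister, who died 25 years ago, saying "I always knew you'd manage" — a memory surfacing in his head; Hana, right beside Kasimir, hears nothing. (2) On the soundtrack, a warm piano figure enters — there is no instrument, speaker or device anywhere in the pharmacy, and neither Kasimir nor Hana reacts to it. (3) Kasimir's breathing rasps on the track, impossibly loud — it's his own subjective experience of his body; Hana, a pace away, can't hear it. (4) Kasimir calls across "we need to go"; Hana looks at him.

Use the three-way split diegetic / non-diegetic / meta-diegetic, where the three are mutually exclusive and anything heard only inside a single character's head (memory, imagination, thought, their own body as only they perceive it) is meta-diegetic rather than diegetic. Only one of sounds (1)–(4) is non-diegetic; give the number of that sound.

2

(1) it's Kasimir's recollection rendered as sound; the other character can't hear it → meta-diegetic.
(2) score with no on-screen or off-screen source; it exists for the audience alone → non-diegetic.
(3) it's Kasimir's internal bodily sensation rendered as sound; only Kasimir 'hears' it → meta-diegetic.
(4) is diegetic: spoken by a character present in the story world.
Only (2) is non-diegetic.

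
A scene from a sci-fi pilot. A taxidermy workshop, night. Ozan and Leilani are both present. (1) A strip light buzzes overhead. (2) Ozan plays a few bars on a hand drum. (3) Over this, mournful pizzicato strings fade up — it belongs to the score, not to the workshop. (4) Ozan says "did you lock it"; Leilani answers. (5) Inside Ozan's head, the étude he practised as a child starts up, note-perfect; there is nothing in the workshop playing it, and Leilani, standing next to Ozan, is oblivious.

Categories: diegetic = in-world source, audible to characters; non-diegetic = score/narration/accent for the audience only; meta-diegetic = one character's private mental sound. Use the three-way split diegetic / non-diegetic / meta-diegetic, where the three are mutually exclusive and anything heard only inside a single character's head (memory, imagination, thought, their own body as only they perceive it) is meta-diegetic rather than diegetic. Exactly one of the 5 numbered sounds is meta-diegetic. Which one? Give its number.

5

(1) ambient/room sound belonging to the story's physical space → diegetic.
(2) is diegetic: a character is playing a hand drum on screen.
(3) it has no source in the story world and no character can hear it — it's underscore → non-diegetic.
(4) is diegetic: Ozan is a character speaking aloud in the scene.
(5) remembered music, private to Ozan — Leilani is oblivious because it isn't in the room → meta-diegetic.
Only (5) is meta-diegetic.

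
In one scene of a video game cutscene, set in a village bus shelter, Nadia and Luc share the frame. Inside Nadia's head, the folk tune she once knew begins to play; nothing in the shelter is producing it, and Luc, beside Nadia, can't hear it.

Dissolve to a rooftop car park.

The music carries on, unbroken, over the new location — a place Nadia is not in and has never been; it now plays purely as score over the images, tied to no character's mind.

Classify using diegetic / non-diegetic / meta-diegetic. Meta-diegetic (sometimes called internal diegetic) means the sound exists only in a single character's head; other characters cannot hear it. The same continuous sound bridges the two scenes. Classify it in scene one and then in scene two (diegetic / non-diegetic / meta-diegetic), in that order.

Scene one: the music exists only inside Nadia's mind; Luc can't hear it → meta-diegetic.
Scene two: it's detached from Nadia entirely and plays over unrelated images with no in-world source — conventional underscore → non-diegetic.

meta-diegetic, non-diegetic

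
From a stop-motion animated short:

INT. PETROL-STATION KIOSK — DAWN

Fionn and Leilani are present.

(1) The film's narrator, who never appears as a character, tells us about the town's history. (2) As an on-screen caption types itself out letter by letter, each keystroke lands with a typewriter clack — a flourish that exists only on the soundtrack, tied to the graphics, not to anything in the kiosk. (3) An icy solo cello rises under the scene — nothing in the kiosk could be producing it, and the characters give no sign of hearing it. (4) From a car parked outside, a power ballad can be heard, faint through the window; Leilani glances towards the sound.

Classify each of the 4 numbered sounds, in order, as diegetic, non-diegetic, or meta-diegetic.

non-diegetic, non-diegetic, non-diegetic, diegetic

(1) is non-diegetic: the narrator exists outside the story world, addressing only the audience.
Sound (2): it accompanies on-screen graphics, not anything inside the story world, so non-diegetic.
(3) score with no on-screen or off-screen source; it exists for the audience alone → non-diegetic.
Sound (4): it's coming from a car parked outside — a location within the story world — and Leilani reacts, so diegetic.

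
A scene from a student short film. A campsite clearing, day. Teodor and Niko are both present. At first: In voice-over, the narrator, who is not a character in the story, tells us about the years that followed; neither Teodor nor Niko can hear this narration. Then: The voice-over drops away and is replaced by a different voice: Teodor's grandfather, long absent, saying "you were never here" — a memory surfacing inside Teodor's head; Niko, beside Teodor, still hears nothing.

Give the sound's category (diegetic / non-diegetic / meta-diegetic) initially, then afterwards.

non-diegetic, meta-diegetic

Initially: the external narrator addresses only the audience — outside the story world → non-diegetic.
Afterwards: the replacement voice is a memory inside Teodor's mind specifically → meta-diegetic.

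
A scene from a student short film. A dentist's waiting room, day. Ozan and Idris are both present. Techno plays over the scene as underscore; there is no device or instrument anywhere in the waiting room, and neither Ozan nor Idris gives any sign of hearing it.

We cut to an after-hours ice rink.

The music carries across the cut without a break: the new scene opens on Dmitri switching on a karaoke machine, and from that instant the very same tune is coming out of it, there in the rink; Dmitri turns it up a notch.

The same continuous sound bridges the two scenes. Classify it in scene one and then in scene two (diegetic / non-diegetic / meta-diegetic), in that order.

Scene one: there's no in-world source anywhere and no character hears it — underscore for the audience only → non-diegetic.
Scene two: once Dmitri turns on a karaoke machine, the music has a real source in the story world and Dmitri reacts to it → diegetic.

non-diegetic, diegetic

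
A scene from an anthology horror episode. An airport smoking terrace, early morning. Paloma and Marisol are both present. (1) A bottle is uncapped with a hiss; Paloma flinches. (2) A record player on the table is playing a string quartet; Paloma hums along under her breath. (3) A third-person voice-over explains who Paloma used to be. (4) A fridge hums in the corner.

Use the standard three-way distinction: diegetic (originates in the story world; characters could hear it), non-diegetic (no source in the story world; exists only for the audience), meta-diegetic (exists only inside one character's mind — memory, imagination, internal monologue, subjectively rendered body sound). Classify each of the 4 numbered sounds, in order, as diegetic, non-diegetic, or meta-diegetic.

diegetic, diegetic, non-diegetic, diegetic

(1) is diegetic: a bottle is a real object/event in the scene's world.
(2) is diegetic: source music from a record player, which exists in the story world.
(3) external voice-over — not a character, not heard by anyone in the scene → non-diegetic.
(4) is diegetic: a fridge is part of the location's real environment.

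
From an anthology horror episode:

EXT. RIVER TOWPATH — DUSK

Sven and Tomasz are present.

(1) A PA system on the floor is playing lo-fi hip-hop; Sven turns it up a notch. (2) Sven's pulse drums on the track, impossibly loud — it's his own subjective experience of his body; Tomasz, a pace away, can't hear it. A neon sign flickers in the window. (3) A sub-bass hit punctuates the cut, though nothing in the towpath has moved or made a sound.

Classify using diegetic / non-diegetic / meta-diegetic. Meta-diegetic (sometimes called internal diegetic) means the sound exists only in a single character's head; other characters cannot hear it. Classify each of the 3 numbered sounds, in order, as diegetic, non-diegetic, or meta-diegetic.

(1) is diegetic: a PA system is a physical source in the scene and Sven reacts to it.
(2) a subjective body sound — Sven's private perception, inaudible to Tomasz → meta-diegetic.
Sound (3): nothing in the scene produces it; it's an accent added for the audience, so non-diegetic.

diegetic, meta-diegetic, non-diegetic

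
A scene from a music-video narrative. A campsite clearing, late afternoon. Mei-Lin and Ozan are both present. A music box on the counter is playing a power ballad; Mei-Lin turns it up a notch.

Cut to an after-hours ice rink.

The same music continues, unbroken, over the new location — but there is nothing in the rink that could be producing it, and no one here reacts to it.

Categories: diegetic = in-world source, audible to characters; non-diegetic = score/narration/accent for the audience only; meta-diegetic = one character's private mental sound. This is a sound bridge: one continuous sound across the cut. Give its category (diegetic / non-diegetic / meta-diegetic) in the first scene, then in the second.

diegetic, non-diegetic

Scene one: a music box is an on-screen source and Mei-Lin reacts to it → diegetic.
Scene two: there is no source in the rink and no one hears it — it's now underscore → non-diegetic.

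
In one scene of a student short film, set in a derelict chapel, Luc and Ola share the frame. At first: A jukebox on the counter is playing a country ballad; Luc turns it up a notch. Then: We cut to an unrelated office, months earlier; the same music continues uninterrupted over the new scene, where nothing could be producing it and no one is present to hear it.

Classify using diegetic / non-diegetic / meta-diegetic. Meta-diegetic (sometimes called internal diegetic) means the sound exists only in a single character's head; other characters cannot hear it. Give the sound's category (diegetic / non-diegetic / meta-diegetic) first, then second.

First: a jukebox is a real in-scene source and Luc reacts to it → diegetic.
Second: there is no longer any in-world source and no one can hear it — it has become underscore → non-diegetic.

diegetic, non-diegetic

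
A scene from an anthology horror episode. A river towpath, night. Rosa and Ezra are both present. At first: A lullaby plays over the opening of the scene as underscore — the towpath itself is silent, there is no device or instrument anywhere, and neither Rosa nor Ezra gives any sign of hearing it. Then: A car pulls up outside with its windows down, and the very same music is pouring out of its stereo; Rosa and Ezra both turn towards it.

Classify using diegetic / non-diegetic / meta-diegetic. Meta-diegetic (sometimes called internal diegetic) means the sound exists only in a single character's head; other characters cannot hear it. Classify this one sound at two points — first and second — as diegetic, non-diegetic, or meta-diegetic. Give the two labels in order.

First: no in-world source exists and no character can hear it — underscore → non-diegetic.
Second: the car stereo is now a real source in the story world and the characters hear it → diegetic.

non-diegetic, diegetic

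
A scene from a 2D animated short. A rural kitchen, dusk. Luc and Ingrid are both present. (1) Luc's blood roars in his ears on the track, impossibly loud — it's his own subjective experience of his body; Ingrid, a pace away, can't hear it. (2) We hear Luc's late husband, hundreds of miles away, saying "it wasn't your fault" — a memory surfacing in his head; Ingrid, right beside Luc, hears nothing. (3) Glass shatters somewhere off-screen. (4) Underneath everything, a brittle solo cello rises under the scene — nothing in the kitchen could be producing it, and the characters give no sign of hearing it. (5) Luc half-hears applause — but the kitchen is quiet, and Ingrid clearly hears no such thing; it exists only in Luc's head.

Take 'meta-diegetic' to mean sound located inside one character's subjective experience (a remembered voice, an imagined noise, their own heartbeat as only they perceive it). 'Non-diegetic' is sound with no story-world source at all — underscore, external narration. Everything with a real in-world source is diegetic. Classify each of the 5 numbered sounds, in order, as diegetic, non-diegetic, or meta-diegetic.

meta-diegetic, meta-diegetic, diegetic, non-diegetic, meta-diegetic

(1) is meta-diegetic: it's Luc's internal bodily sensation rendered as sound; only Luc 'hears' it.
(2) is meta-diegetic: it's Luc's recollection rendered as sound; the other character can't hear it.
Sound (3): glass is a real object/event in the scene's world, so diegetic.
Sound (4): it has no source in the story world and no character can hear it — it's underscore, so non-diegetic.
(5) subjective to Luc: the kitchen is silent and Ingrid hears nothing → meta-diegetic.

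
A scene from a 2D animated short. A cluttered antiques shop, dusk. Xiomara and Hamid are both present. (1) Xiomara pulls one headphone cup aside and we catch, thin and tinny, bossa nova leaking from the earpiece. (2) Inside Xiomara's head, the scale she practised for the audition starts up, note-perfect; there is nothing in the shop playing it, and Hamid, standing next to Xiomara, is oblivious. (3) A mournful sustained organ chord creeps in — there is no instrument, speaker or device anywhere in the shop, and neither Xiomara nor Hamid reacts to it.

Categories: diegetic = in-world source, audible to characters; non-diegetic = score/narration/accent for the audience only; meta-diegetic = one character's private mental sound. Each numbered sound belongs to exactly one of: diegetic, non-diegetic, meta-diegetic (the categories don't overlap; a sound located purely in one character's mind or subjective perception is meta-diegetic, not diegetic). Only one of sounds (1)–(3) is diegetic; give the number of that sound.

(1) the headphones are an on-screen source → diegetic.
(2) the music is a memory playing inside Xiomara's mind alone; no real-world source, Hamid can't hear it → meta-diegetic.
Sound (3): score with no on-screen or off-screen source; it exists for the audience alone, so non-diegetic.
Only (1) is diegetic.

1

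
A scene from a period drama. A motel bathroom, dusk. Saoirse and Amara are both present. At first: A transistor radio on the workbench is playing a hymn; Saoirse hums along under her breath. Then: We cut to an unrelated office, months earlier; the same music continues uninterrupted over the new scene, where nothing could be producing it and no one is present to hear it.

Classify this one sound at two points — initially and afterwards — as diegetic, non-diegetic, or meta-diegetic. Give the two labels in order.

Initially: a transistor radio is a real in-scene source and Saoirse reacts to it → diegetic.
Afterwards: there is no longer any in-world source and no one can hear it — it has become underscore → non-diegetic.

diegetic, non-diegetic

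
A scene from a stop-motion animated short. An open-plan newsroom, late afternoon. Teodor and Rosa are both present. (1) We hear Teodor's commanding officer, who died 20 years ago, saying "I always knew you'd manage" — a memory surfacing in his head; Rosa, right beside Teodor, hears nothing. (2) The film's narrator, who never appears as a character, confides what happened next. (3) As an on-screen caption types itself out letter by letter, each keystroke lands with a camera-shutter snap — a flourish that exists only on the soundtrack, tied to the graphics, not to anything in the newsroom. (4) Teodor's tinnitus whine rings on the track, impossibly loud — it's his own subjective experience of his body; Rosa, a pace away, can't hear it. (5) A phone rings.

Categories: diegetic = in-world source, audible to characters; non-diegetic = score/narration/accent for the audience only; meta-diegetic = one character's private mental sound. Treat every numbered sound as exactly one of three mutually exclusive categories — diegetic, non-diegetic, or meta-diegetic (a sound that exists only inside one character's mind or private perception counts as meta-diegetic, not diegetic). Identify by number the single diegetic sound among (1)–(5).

5

(1) is meta-diegetic: a remembered line, private to Teodor — not present in the room, not audible to Rosa.
Sound (2): commentary laid over the scene from outside the fiction, so non-diegetic.
(3) it accompanies on-screen graphics, not anything inside the story world → non-diegetic.
(4) is meta-diegetic: it's Teodor's internal bodily sensation rendered as sound; only Teodor 'hears' it.
(5) an in-world source (a phone); characters could hear it → diegetic.
Only (5) is diegetic.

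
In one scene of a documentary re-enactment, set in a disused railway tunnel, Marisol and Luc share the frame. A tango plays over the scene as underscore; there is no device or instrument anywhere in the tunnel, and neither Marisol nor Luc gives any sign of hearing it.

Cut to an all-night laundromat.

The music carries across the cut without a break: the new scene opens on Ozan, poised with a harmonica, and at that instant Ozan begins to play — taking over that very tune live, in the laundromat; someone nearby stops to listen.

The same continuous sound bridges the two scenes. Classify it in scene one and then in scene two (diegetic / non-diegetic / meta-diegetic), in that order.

non-diegetic, diegetic

Scene one: there's no in-world source anywhere and no character hears it — underscore for the audience only → non-diegetic.
Scene two: from the moment Ozan starts playing, the tune is being performed on a harmonica inside the story world and another character hears it → diegetic.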